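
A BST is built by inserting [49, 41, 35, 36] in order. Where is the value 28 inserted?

Starting tree (level order): [49, 41, None, 35, None, None, 36]
Insertion path: 49 -> 41 -> 35
Result: insert 28 as left child of 35
Final tree (level order): [49, 41, None, 35, None, 28, 36]


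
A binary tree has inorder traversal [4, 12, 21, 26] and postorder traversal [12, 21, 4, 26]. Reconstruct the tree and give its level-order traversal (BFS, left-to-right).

Inorder:   [4, 12, 21, 26]
Postorder: [12, 21, 4, 26]
Algorithm: postorder visits root last, so walk postorder right-to-left;
each value is the root of the current inorder slice — split it at that
value, recurse on the right subtree first, then the left.
Recursive splits:
  root=26; inorder splits into left=[4, 12, 21], right=[]
  root=4; inorder splits into left=[], right=[12, 21]
  root=21; inorder splits into left=[12], right=[]
  root=12; inorder splits into left=[], right=[]
Reconstructed level-order: [26, 4, 21, 12]


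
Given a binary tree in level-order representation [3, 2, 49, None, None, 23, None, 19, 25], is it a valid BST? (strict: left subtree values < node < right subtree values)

Level-order array: [3, 2, 49, None, None, 23, None, 19, 25]
Validate using subtree bounds (lo, hi): at each node, require lo < value < hi,
then recurse left with hi=value and right with lo=value.
Preorder trace (stopping at first violation):
  at node 3 with bounds (-inf, +inf): OK
  at node 2 with bounds (-inf, 3): OK
  at node 49 with bounds (3, +inf): OK
  at node 23 with bounds (3, 49): OK
  at node 19 with bounds (3, 23): OK
  at node 25 with bounds (23, 49): OK
No violation found at any node.
Result: Valid BST


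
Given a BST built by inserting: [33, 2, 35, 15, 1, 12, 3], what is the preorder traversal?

Tree insertion order: [33, 2, 35, 15, 1, 12, 3]
Tree (level-order array): [33, 2, 35, 1, 15, None, None, None, None, 12, None, 3]
Preorder traversal: [33, 2, 1, 15, 12, 3, 35]


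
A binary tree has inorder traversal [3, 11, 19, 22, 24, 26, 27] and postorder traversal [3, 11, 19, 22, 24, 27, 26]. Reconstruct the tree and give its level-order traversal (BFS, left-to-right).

Inorder:   [3, 11, 19, 22, 24, 26, 27]
Postorder: [3, 11, 19, 22, 24, 27, 26]
Algorithm: postorder visits root last, so walk postorder right-to-left;
each value is the root of the current inorder slice — split it at that
value, recurse on the right subtree first, then the left.
Recursive splits:
  root=26; inorder splits into left=[3, 11, 19, 22, 24], right=[27]
  root=27; inorder splits into left=[], right=[]
  root=24; inorder splits into left=[3, 11, 19, 22], right=[]
  root=22; inorder splits into left=[3, 11, 19], right=[]
  root=19; inorder splits into left=[3, 11], right=[]
  root=11; inorder splits into left=[3], right=[]
  root=3; inorder splits into left=[], right=[]
Reconstructed level-order: [26, 24, 27, 22, 19, 11, 3]


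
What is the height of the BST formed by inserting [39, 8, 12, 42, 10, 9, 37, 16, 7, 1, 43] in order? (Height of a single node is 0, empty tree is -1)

Insertion order: [39, 8, 12, 42, 10, 9, 37, 16, 7, 1, 43]
Tree (level-order array): [39, 8, 42, 7, 12, None, 43, 1, None, 10, 37, None, None, None, None, 9, None, 16]
Compute height bottom-up (empty subtree = -1):
  height(1) = 1 + max(-1, -1) = 0
  height(7) = 1 + max(0, -1) = 1
  height(9) = 1 + max(-1, -1) = 0
  height(10) = 1 + max(0, -1) = 1
  height(16) = 1 + max(-1, -1) = 0
  height(37) = 1 + max(0, -1) = 1
  height(12) = 1 + max(1, 1) = 2
  height(8) = 1 + max(1, 2) = 3
  height(43) = 1 + max(-1, -1) = 0
  height(42) = 1 + max(-1, 0) = 1
  height(39) = 1 + max(3, 1) = 4
Height = 4


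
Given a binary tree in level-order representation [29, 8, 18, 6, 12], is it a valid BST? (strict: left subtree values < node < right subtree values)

Level-order array: [29, 8, 18, 6, 12]
Validate using subtree bounds (lo, hi): at each node, require lo < value < hi,
then recurse left with hi=value and right with lo=value.
Preorder trace (stopping at first violation):
  at node 29 with bounds (-inf, +inf): OK
  at node 8 with bounds (-inf, 29): OK
  at node 6 with bounds (-inf, 8): OK
  at node 12 with bounds (8, 29): OK
  at node 18 with bounds (29, +inf): VIOLATION
Node 18 violates its bound: not (29 < 18 < +inf).
Result: Not a valid BST


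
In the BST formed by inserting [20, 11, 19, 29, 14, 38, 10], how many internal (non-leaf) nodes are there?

Tree built from: [20, 11, 19, 29, 14, 38, 10]
Tree (level-order array): [20, 11, 29, 10, 19, None, 38, None, None, 14]
Rule: An internal node has at least one child.
Per-node child counts:
  node 20: 2 child(ren)
  node 11: 2 child(ren)
  node 10: 0 child(ren)
  node 19: 1 child(ren)
  node 14: 0 child(ren)
  node 29: 1 child(ren)
  node 38: 0 child(ren)
Matching nodes: [20, 11, 19, 29]
Count of internal (non-leaf) nodes: 4


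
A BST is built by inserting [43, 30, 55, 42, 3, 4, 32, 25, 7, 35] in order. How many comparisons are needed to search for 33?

Search path for 33: 43 -> 30 -> 42 -> 32 -> 35
Found: False
Comparisons: 5


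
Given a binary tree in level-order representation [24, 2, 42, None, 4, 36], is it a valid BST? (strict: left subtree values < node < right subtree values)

Level-order array: [24, 2, 42, None, 4, 36]
Validate using subtree bounds (lo, hi): at each node, require lo < value < hi,
then recurse left with hi=value and right with lo=value.
Preorder trace (stopping at first violation):
  at node 24 with bounds (-inf, +inf): OK
  at node 2 with bounds (-inf, 24): OK
  at node 4 with bounds (2, 24): OK
  at node 42 with bounds (24, +inf): OK
  at node 36 with bounds (24, 42): OK
No violation found at any node.
Result: Valid BST


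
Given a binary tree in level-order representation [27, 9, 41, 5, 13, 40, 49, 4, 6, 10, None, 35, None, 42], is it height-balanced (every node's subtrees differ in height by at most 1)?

Tree (level-order array): [27, 9, 41, 5, 13, 40, 49, 4, 6, 10, None, 35, None, 42]
Definition: a tree is height-balanced if, at every node, |h(left) - h(right)| <= 1 (empty subtree has height -1).
Bottom-up per-node check:
  node 4: h_left=-1, h_right=-1, diff=0 [OK], height=0
  node 6: h_left=-1, h_right=-1, diff=0 [OK], height=0
  node 5: h_left=0, h_right=0, diff=0 [OK], height=1
  node 10: h_left=-1, h_right=-1, diff=0 [OK], height=0
  node 13: h_left=0, h_right=-1, diff=1 [OK], height=1
  node 9: h_left=1, h_right=1, diff=0 [OK], height=2
  node 35: h_left=-1, h_right=-1, diff=0 [OK], height=0
  node 40: h_left=0, h_right=-1, diff=1 [OK], height=1
  node 42: h_left=-1, h_right=-1, diff=0 [OK], height=0
  node 49: h_left=0, h_right=-1, diff=1 [OK], height=1
  node 41: h_left=1, h_right=1, diff=0 [OK], height=2
  node 27: h_left=2, h_right=2, diff=0 [OK], height=3
All nodes satisfy the balance condition.
Result: Balanced


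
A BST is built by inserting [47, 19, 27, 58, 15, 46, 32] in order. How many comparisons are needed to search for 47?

Search path for 47: 47
Found: True
Comparisons: 1


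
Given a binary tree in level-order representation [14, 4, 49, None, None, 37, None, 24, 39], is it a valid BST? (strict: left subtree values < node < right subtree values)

Level-order array: [14, 4, 49, None, None, 37, None, 24, 39]
Validate using subtree bounds (lo, hi): at each node, require lo < value < hi,
then recurse left with hi=value and right with lo=value.
Preorder trace (stopping at first violation):
  at node 14 with bounds (-inf, +inf): OK
  at node 4 with bounds (-inf, 14): OK
  at node 49 with bounds (14, +inf): OK
  at node 37 with bounds (14, 49): OK
  at node 24 with bounds (14, 37): OK
  at node 39 with bounds (37, 49): OK
No violation found at any node.
Result: Valid BST


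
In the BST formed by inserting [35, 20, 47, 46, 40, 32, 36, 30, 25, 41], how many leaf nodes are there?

Tree built from: [35, 20, 47, 46, 40, 32, 36, 30, 25, 41]
Tree (level-order array): [35, 20, 47, None, 32, 46, None, 30, None, 40, None, 25, None, 36, 41]
Rule: A leaf has 0 children.
Per-node child counts:
  node 35: 2 child(ren)
  node 20: 1 child(ren)
  node 32: 1 child(ren)
  node 30: 1 child(ren)
  node 25: 0 child(ren)
  node 47: 1 child(ren)
  node 46: 1 child(ren)
  node 40: 2 child(ren)
  node 36: 0 child(ren)
  node 41: 0 child(ren)
Matching nodes: [25, 36, 41]
Count of leaf nodes: 3


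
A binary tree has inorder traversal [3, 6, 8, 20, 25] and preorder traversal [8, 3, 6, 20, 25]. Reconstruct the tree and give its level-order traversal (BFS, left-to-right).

Inorder:  [3, 6, 8, 20, 25]
Preorder: [8, 3, 6, 20, 25]
Algorithm: preorder visits root first, so consume preorder in order;
for each root, split the current inorder slice at that value into
left-subtree inorder and right-subtree inorder, then recurse.
Recursive splits:
  root=8; inorder splits into left=[3, 6], right=[20, 25]
  root=3; inorder splits into left=[], right=[6]
  root=6; inorder splits into left=[], right=[]
  root=20; inorder splits into left=[], right=[25]
  root=25; inorder splits into left=[], right=[]
Reconstructed level-order: [8, 3, 20, 6, 25]


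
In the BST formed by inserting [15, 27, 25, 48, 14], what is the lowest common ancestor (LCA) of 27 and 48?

Tree insertion order: [15, 27, 25, 48, 14]
Tree (level-order array): [15, 14, 27, None, None, 25, 48]
In a BST, the LCA of p=27, q=48 is the first node v on the
root-to-leaf path with p <= v <= q (go left if both < v, right if both > v).
Walk from root:
  at 15: both 27 and 48 > 15, go right
  at 27: 27 <= 27 <= 48, this is the LCA
LCA = 27


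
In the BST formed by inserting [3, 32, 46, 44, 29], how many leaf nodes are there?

Tree built from: [3, 32, 46, 44, 29]
Tree (level-order array): [3, None, 32, 29, 46, None, None, 44]
Rule: A leaf has 0 children.
Per-node child counts:
  node 3: 1 child(ren)
  node 32: 2 child(ren)
  node 29: 0 child(ren)
  node 46: 1 child(ren)
  node 44: 0 child(ren)
Matching nodes: [29, 44]
Count of leaf nodes: 2


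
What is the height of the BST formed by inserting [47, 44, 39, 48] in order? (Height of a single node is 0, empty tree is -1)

Insertion order: [47, 44, 39, 48]
Tree (level-order array): [47, 44, 48, 39]
Compute height bottom-up (empty subtree = -1):
  height(39) = 1 + max(-1, -1) = 0
  height(44) = 1 + max(0, -1) = 1
  height(48) = 1 + max(-1, -1) = 0
  height(47) = 1 + max(1, 0) = 2
Height = 2


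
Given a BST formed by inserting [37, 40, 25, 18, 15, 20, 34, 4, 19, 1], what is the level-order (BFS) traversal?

Tree insertion order: [37, 40, 25, 18, 15, 20, 34, 4, 19, 1]
Tree (level-order array): [37, 25, 40, 18, 34, None, None, 15, 20, None, None, 4, None, 19, None, 1]
BFS from the root, enqueuing left then right child of each popped node:
  queue [37] -> pop 37, enqueue [25, 40], visited so far: [37]
  queue [25, 40] -> pop 25, enqueue [18, 34], visited so far: [37, 25]
  queue [40, 18, 34] -> pop 40, enqueue [none], visited so far: [37, 25, 40]
  queue [18, 34] -> pop 18, enqueue [15, 20], visited so far: [37, 25, 40, 18]
  queue [34, 15, 20] -> pop 34, enqueue [none], visited so far: [37, 25, 40, 18, 34]
  queue [15, 20] -> pop 15, enqueue [4], visited so far: [37, 25, 40, 18, 34, 15]
  queue [20, 4] -> pop 20, enqueue [19], visited so far: [37, 25, 40, 18, 34, 15, 20]
  queue [4, 19] -> pop 4, enqueue [1], visited so far: [37, 25, 40, 18, 34, 15, 20, 4]
  queue [19, 1] -> pop 19, enqueue [none], visited so far: [37, 25, 40, 18, 34, 15, 20, 4, 19]
  queue [1] -> pop 1, enqueue [none], visited so far: [37, 25, 40, 18, 34, 15, 20, 4, 19, 1]
Result: [37, 25, 40, 18, 34, 15, 20, 4, 19, 1]


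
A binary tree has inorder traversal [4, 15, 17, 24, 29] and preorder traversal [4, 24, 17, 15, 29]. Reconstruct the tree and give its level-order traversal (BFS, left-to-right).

Inorder:  [4, 15, 17, 24, 29]
Preorder: [4, 24, 17, 15, 29]
Algorithm: preorder visits root first, so consume preorder in order;
for each root, split the current inorder slice at that value into
left-subtree inorder and right-subtree inorder, then recurse.
Recursive splits:
  root=4; inorder splits into left=[], right=[15, 17, 24, 29]
  root=24; inorder splits into left=[15, 17], right=[29]
  root=17; inorder splits into left=[15], right=[]
  root=15; inorder splits into left=[], right=[]
  root=29; inorder splits into left=[], right=[]
Reconstructed level-order: [4, 24, 17, 29, 15]


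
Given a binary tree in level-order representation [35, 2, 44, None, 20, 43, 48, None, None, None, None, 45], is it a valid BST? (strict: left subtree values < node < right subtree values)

Level-order array: [35, 2, 44, None, 20, 43, 48, None, None, None, None, 45]
Validate using subtree bounds (lo, hi): at each node, require lo < value < hi,
then recurse left with hi=value and right with lo=value.
Preorder trace (stopping at first violation):
  at node 35 with bounds (-inf, +inf): OK
  at node 2 with bounds (-inf, 35): OK
  at node 20 with bounds (2, 35): OK
  at node 44 with bounds (35, +inf): OK
  at node 43 with bounds (35, 44): OK
  at node 48 with bounds (44, +inf): OK
  at node 45 with bounds (44, 48): OK
No violation found at any node.
Result: Valid BST


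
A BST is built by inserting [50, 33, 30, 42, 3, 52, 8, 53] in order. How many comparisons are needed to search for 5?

Search path for 5: 50 -> 33 -> 30 -> 3 -> 8
Found: False
Comparisons: 5


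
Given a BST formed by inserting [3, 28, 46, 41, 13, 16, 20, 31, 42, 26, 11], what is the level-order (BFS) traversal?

Tree insertion order: [3, 28, 46, 41, 13, 16, 20, 31, 42, 26, 11]
Tree (level-order array): [3, None, 28, 13, 46, 11, 16, 41, None, None, None, None, 20, 31, 42, None, 26]
BFS from the root, enqueuing left then right child of each popped node:
  queue [3] -> pop 3, enqueue [28], visited so far: [3]
  queue [28] -> pop 28, enqueue [13, 46], visited so far: [3, 28]
  queue [13, 46] -> pop 13, enqueue [11, 16], visited so far: [3, 28, 13]
  queue [46, 11, 16] -> pop 46, enqueue [41], visited so far: [3, 28, 13, 46]
  queue [11, 16, 41] -> pop 11, enqueue [none], visited so far: [3, 28, 13, 46, 11]
  queue [16, 41] -> pop 16, enqueue [20], visited so far: [3, 28, 13, 46, 11, 16]
  queue [41, 20] -> pop 41, enqueue [31, 42], visited so far: [3, 28, 13, 46, 11, 16, 41]
  queue [20, 31, 42] -> pop 20, enqueue [26], visited so far: [3, 28, 13, 46, 11, 16, 41, 20]
  queue [31, 42, 26] -> pop 31, enqueue [none], visited so far: [3, 28, 13, 46, 11, 16, 41, 20, 31]
  queue [42, 26] -> pop 42, enqueue [none], visited so far: [3, 28, 13, 46, 11, 16, 41, 20, 31, 42]
  queue [26] -> pop 26, enqueue [none], visited so far: [3, 28, 13, 46, 11, 16, 41, 20, 31, 42, 26]
Result: [3, 28, 13, 46, 11, 16, 41, 20, 31, 42, 26]


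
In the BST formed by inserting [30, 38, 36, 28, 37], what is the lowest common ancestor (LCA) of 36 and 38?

Tree insertion order: [30, 38, 36, 28, 37]
Tree (level-order array): [30, 28, 38, None, None, 36, None, None, 37]
In a BST, the LCA of p=36, q=38 is the first node v on the
root-to-leaf path with p <= v <= q (go left if both < v, right if both > v).
Walk from root:
  at 30: both 36 and 38 > 30, go right
  at 38: 36 <= 38 <= 38, this is the LCA
LCA = 38


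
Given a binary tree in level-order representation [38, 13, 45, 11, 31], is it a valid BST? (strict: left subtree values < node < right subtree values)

Level-order array: [38, 13, 45, 11, 31]
Validate using subtree bounds (lo, hi): at each node, require lo < value < hi,
then recurse left with hi=value and right with lo=value.
Preorder trace (stopping at first violation):
  at node 38 with bounds (-inf, +inf): OK
  at node 13 with bounds (-inf, 38): OK
  at node 11 with bounds (-inf, 13): OK
  at node 31 with bounds (13, 38): OK
  at node 45 with bounds (38, +inf): OK
No violation found at any node.
Result: Valid BST


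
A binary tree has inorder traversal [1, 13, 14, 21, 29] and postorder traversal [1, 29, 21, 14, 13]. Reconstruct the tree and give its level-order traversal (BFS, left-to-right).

Inorder:   [1, 13, 14, 21, 29]
Postorder: [1, 29, 21, 14, 13]
Algorithm: postorder visits root last, so walk postorder right-to-left;
each value is the root of the current inorder slice — split it at that
value, recurse on the right subtree first, then the left.
Recursive splits:
  root=13; inorder splits into left=[1], right=[14, 21, 29]
  root=14; inorder splits into left=[], right=[21, 29]
  root=21; inorder splits into left=[], right=[29]
  root=29; inorder splits into left=[], right=[]
  root=1; inorder splits into left=[], right=[]
Reconstructed level-order: [13, 1, 14, 21, 29]


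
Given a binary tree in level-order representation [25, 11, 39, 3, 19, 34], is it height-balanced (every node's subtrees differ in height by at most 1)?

Tree (level-order array): [25, 11, 39, 3, 19, 34]
Definition: a tree is height-balanced if, at every node, |h(left) - h(right)| <= 1 (empty subtree has height -1).
Bottom-up per-node check:
  node 3: h_left=-1, h_right=-1, diff=0 [OK], height=0
  node 19: h_left=-1, h_right=-1, diff=0 [OK], height=0
  node 11: h_left=0, h_right=0, diff=0 [OK], height=1
  node 34: h_left=-1, h_right=-1, diff=0 [OK], height=0
  node 39: h_left=0, h_right=-1, diff=1 [OK], height=1
  node 25: h_left=1, h_right=1, diff=0 [OK], height=2
All nodes satisfy the balance condition.
Result: Balanced


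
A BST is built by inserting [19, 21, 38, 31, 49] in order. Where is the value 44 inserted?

Starting tree (level order): [19, None, 21, None, 38, 31, 49]
Insertion path: 19 -> 21 -> 38 -> 49
Result: insert 44 as left child of 49
Final tree (level order): [19, None, 21, None, 38, 31, 49, None, None, 44]


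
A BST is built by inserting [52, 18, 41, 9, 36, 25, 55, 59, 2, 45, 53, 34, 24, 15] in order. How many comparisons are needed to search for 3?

Search path for 3: 52 -> 18 -> 9 -> 2
Found: False
Comparisons: 4


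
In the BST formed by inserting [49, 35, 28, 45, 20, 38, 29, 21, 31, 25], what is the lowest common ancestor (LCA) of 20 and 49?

Tree insertion order: [49, 35, 28, 45, 20, 38, 29, 21, 31, 25]
Tree (level-order array): [49, 35, None, 28, 45, 20, 29, 38, None, None, 21, None, 31, None, None, None, 25]
In a BST, the LCA of p=20, q=49 is the first node v on the
root-to-leaf path with p <= v <= q (go left if both < v, right if both > v).
Walk from root:
  at 49: 20 <= 49 <= 49, this is the LCA
LCA = 49


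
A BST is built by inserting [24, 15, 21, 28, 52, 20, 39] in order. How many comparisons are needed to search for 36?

Search path for 36: 24 -> 28 -> 52 -> 39
Found: False
Comparisons: 4


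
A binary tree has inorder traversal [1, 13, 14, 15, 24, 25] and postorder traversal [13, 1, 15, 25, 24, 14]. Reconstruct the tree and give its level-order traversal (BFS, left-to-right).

Inorder:   [1, 13, 14, 15, 24, 25]
Postorder: [13, 1, 15, 25, 24, 14]
Algorithm: postorder visits root last, so walk postorder right-to-left;
each value is the root of the current inorder slice — split it at that
value, recurse on the right subtree first, then the left.
Recursive splits:
  root=14; inorder splits into left=[1, 13], right=[15, 24, 25]
  root=24; inorder splits into left=[15], right=[25]
  root=25; inorder splits into left=[], right=[]
  root=15; inorder splits into left=[], right=[]
  root=1; inorder splits into left=[], right=[13]
  root=13; inorder splits into left=[], right=[]
Reconstructed level-order: [14, 1, 24, 13, 15, 25]


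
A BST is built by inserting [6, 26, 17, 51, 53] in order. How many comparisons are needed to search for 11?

Search path for 11: 6 -> 26 -> 17
Found: False
Comparisons: 3


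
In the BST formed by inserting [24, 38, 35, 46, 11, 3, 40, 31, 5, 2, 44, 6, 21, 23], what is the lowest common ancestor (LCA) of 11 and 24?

Tree insertion order: [24, 38, 35, 46, 11, 3, 40, 31, 5, 2, 44, 6, 21, 23]
Tree (level-order array): [24, 11, 38, 3, 21, 35, 46, 2, 5, None, 23, 31, None, 40, None, None, None, None, 6, None, None, None, None, None, 44]
In a BST, the LCA of p=11, q=24 is the first node v on the
root-to-leaf path with p <= v <= q (go left if both < v, right if both > v).
Walk from root:
  at 24: 11 <= 24 <= 24, this is the LCA
LCA = 24


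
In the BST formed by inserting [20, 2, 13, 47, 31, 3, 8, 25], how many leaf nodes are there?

Tree built from: [20, 2, 13, 47, 31, 3, 8, 25]
Tree (level-order array): [20, 2, 47, None, 13, 31, None, 3, None, 25, None, None, 8]
Rule: A leaf has 0 children.
Per-node child counts:
  node 20: 2 child(ren)
  node 2: 1 child(ren)
  node 13: 1 child(ren)
  node 3: 1 child(ren)
  node 8: 0 child(ren)
  node 47: 1 child(ren)
  node 31: 1 child(ren)
  node 25: 0 child(ren)
Matching nodes: [8, 25]
Count of leaf nodes: 2


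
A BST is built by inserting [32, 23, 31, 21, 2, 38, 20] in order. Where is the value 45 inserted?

Starting tree (level order): [32, 23, 38, 21, 31, None, None, 2, None, None, None, None, 20]
Insertion path: 32 -> 38
Result: insert 45 as right child of 38
Final tree (level order): [32, 23, 38, 21, 31, None, 45, 2, None, None, None, None, None, None, 20]


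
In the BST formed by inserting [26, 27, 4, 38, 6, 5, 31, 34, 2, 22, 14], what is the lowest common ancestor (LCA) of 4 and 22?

Tree insertion order: [26, 27, 4, 38, 6, 5, 31, 34, 2, 22, 14]
Tree (level-order array): [26, 4, 27, 2, 6, None, 38, None, None, 5, 22, 31, None, None, None, 14, None, None, 34]
In a BST, the LCA of p=4, q=22 is the first node v on the
root-to-leaf path with p <= v <= q (go left if both < v, right if both > v).
Walk from root:
  at 26: both 4 and 22 < 26, go left
  at 4: 4 <= 4 <= 22, this is the LCA
LCA = 4


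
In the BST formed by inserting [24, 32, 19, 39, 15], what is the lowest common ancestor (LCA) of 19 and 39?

Tree insertion order: [24, 32, 19, 39, 15]
Tree (level-order array): [24, 19, 32, 15, None, None, 39]
In a BST, the LCA of p=19, q=39 is the first node v on the
root-to-leaf path with p <= v <= q (go left if both < v, right if both > v).
Walk from root:
  at 24: 19 <= 24 <= 39, this is the LCA
LCA = 24


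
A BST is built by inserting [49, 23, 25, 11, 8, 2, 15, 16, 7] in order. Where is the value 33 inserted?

Starting tree (level order): [49, 23, None, 11, 25, 8, 15, None, None, 2, None, None, 16, None, 7]
Insertion path: 49 -> 23 -> 25
Result: insert 33 as right child of 25
Final tree (level order): [49, 23, None, 11, 25, 8, 15, None, 33, 2, None, None, 16, None, None, None, 7]


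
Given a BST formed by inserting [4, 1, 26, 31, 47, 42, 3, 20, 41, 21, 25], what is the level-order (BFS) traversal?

Tree insertion order: [4, 1, 26, 31, 47, 42, 3, 20, 41, 21, 25]
Tree (level-order array): [4, 1, 26, None, 3, 20, 31, None, None, None, 21, None, 47, None, 25, 42, None, None, None, 41]
BFS from the root, enqueuing left then right child of each popped node:
  queue [4] -> pop 4, enqueue [1, 26], visited so far: [4]
  queue [1, 26] -> pop 1, enqueue [3], visited so far: [4, 1]
  queue [26, 3] -> pop 26, enqueue [20, 31], visited so far: [4, 1, 26]
  queue [3, 20, 31] -> pop 3, enqueue [none], visited so far: [4, 1, 26, 3]
  queue [20, 31] -> pop 20, enqueue [21], visited so far: [4, 1, 26, 3, 20]
  queue [31, 21] -> pop 31, enqueue [47], visited so far: [4, 1, 26, 3, 20, 31]
  queue [21, 47] -> pop 21, enqueue [25], visited so far: [4, 1, 26, 3, 20, 31, 21]
  queue [47, 25] -> pop 47, enqueue [42], visited so far: [4, 1, 26, 3, 20, 31, 21, 47]
  queue [25, 42] -> pop 25, enqueue [none], visited so far: [4, 1, 26, 3, 20, 31, 21, 47, 25]
  queue [42] -> pop 42, enqueue [41], visited so far: [4, 1, 26, 3, 20, 31, 21, 47, 25, 42]
  queue [41] -> pop 41, enqueue [none], visited so far: [4, 1, 26, 3, 20, 31, 21, 47, 25, 42, 41]
Result: [4, 1, 26, 3, 20, 31, 21, 47, 25, 42, 41]


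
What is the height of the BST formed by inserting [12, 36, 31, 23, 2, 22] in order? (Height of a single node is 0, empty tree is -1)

Insertion order: [12, 36, 31, 23, 2, 22]
Tree (level-order array): [12, 2, 36, None, None, 31, None, 23, None, 22]
Compute height bottom-up (empty subtree = -1):
  height(2) = 1 + max(-1, -1) = 0
  height(22) = 1 + max(-1, -1) = 0
  height(23) = 1 + max(0, -1) = 1
  height(31) = 1 + max(1, -1) = 2
  height(36) = 1 + max(2, -1) = 3
  height(12) = 1 + max(0, 3) = 4
Height = 4


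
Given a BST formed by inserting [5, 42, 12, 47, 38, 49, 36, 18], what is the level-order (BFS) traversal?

Tree insertion order: [5, 42, 12, 47, 38, 49, 36, 18]
Tree (level-order array): [5, None, 42, 12, 47, None, 38, None, 49, 36, None, None, None, 18]
BFS from the root, enqueuing left then right child of each popped node:
  queue [5] -> pop 5, enqueue [42], visited so far: [5]
  queue [42] -> pop 42, enqueue [12, 47], visited so far: [5, 42]
  queue [12, 47] -> pop 12, enqueue [38], visited so far: [5, 42, 12]
  queue [47, 38] -> pop 47, enqueue [49], visited so far: [5, 42, 12, 47]
  queue [38, 49] -> pop 38, enqueue [36], visited so far: [5, 42, 12, 47, 38]
  queue [49, 36] -> pop 49, enqueue [none], visited so far: [5, 42, 12, 47, 38, 49]
  queue [36] -> pop 36, enqueue [18], visited so far: [5, 42, 12, 47, 38, 49, 36]
  queue [18] -> pop 18, enqueue [none], visited so far: [5, 42, 12, 47, 38, 49, 36, 18]
Result: [5, 42, 12, 47, 38, 49, 36, 18]


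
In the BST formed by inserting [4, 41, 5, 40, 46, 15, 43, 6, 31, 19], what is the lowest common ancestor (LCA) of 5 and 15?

Tree insertion order: [4, 41, 5, 40, 46, 15, 43, 6, 31, 19]
Tree (level-order array): [4, None, 41, 5, 46, None, 40, 43, None, 15, None, None, None, 6, 31, None, None, 19]
In a BST, the LCA of p=5, q=15 is the first node v on the
root-to-leaf path with p <= v <= q (go left if both < v, right if both > v).
Walk from root:
  at 4: both 5 and 15 > 4, go right
  at 41: both 5 and 15 < 41, go left
  at 5: 5 <= 5 <= 15, this is the LCA
LCA = 5


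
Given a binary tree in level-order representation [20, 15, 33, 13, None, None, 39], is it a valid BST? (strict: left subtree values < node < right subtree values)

Level-order array: [20, 15, 33, 13, None, None, 39]
Validate using subtree bounds (lo, hi): at each node, require lo < value < hi,
then recurse left with hi=value and right with lo=value.
Preorder trace (stopping at first violation):
  at node 20 with bounds (-inf, +inf): OK
  at node 15 with bounds (-inf, 20): OK
  at node 13 with bounds (-inf, 15): OK
  at node 33 with bounds (20, +inf): OK
  at node 39 with bounds (33, +inf): OK
No violation found at any node.
Result: Valid BST


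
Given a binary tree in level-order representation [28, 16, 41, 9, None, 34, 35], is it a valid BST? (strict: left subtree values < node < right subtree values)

Level-order array: [28, 16, 41, 9, None, 34, 35]
Validate using subtree bounds (lo, hi): at each node, require lo < value < hi,
then recurse left with hi=value and right with lo=value.
Preorder trace (stopping at first violation):
  at node 28 with bounds (-inf, +inf): OK
  at node 16 with bounds (-inf, 28): OK
  at node 9 with bounds (-inf, 16): OK
  at node 41 with bounds (28, +inf): OK
  at node 34 with bounds (28, 41): OK
  at node 35 with bounds (41, +inf): VIOLATION
Node 35 violates its bound: not (41 < 35 < +inf).
Result: Not a valid BST


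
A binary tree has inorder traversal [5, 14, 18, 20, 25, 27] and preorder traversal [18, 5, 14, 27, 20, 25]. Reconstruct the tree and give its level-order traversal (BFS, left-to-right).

Inorder:  [5, 14, 18, 20, 25, 27]
Preorder: [18, 5, 14, 27, 20, 25]
Algorithm: preorder visits root first, so consume preorder in order;
for each root, split the current inorder slice at that value into
left-subtree inorder and right-subtree inorder, then recurse.
Recursive splits:
  root=18; inorder splits into left=[5, 14], right=[20, 25, 27]
  root=5; inorder splits into left=[], right=[14]
  root=14; inorder splits into left=[], right=[]
  root=27; inorder splits into left=[20, 25], right=[]
  root=20; inorder splits into left=[], right=[25]
  root=25; inorder splits into left=[], right=[]
Reconstructed level-order: [18, 5, 27, 14, 20, 25]


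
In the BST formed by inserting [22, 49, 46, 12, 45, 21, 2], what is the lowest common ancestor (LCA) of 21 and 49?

Tree insertion order: [22, 49, 46, 12, 45, 21, 2]
Tree (level-order array): [22, 12, 49, 2, 21, 46, None, None, None, None, None, 45]
In a BST, the LCA of p=21, q=49 is the first node v on the
root-to-leaf path with p <= v <= q (go left if both < v, right if both > v).
Walk from root:
  at 22: 21 <= 22 <= 49, this is the LCA
LCA = 22


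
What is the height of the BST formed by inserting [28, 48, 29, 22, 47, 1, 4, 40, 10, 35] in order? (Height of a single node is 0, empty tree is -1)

Insertion order: [28, 48, 29, 22, 47, 1, 4, 40, 10, 35]
Tree (level-order array): [28, 22, 48, 1, None, 29, None, None, 4, None, 47, None, 10, 40, None, None, None, 35]
Compute height bottom-up (empty subtree = -1):
  height(10) = 1 + max(-1, -1) = 0
  height(4) = 1 + max(-1, 0) = 1
  height(1) = 1 + max(-1, 1) = 2
  height(22) = 1 + max(2, -1) = 3
  height(35) = 1 + max(-1, -1) = 0
  height(40) = 1 + max(0, -1) = 1
  height(47) = 1 + max(1, -1) = 2
  height(29) = 1 + max(-1, 2) = 3
  height(48) = 1 + max(3, -1) = 4
  height(28) = 1 + max(3, 4) = 5
Height = 5


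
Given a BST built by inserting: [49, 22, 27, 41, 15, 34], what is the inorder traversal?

Tree insertion order: [49, 22, 27, 41, 15, 34]
Tree (level-order array): [49, 22, None, 15, 27, None, None, None, 41, 34]
Inorder traversal: [15, 22, 27, 34, 41, 49]


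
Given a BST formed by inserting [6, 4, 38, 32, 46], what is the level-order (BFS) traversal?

Tree insertion order: [6, 4, 38, 32, 46]
Tree (level-order array): [6, 4, 38, None, None, 32, 46]
BFS from the root, enqueuing left then right child of each popped node:
  queue [6] -> pop 6, enqueue [4, 38], visited so far: [6]
  queue [4, 38] -> pop 4, enqueue [none], visited so far: [6, 4]
  queue [38] -> pop 38, enqueue [32, 46], visited so far: [6, 4, 38]
  queue [32, 46] -> pop 32, enqueue [none], visited so far: [6, 4, 38, 32]
  queue [46] -> pop 46, enqueue [none], visited so far: [6, 4, 38, 32, 46]
Result: [6, 4, 38, 32, 46]


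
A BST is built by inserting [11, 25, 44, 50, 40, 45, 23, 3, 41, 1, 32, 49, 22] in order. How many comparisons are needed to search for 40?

Search path for 40: 11 -> 25 -> 44 -> 40
Found: True
Comparisons: 4


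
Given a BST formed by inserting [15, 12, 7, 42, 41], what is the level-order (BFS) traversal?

Tree insertion order: [15, 12, 7, 42, 41]
Tree (level-order array): [15, 12, 42, 7, None, 41]
BFS from the root, enqueuing left then right child of each popped node:
  queue [15] -> pop 15, enqueue [12, 42], visited so far: [15]
  queue [12, 42] -> pop 12, enqueue [7], visited so far: [15, 12]
  queue [42, 7] -> pop 42, enqueue [41], visited so far: [15, 12, 42]
  queue [7, 41] -> pop 7, enqueue [none], visited so far: [15, 12, 42, 7]
  queue [41] -> pop 41, enqueue [none], visited so far: [15, 12, 42, 7, 41]
Result: [15, 12, 42, 7, 41]


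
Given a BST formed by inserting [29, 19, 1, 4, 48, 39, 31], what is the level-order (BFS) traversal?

Tree insertion order: [29, 19, 1, 4, 48, 39, 31]
Tree (level-order array): [29, 19, 48, 1, None, 39, None, None, 4, 31]
BFS from the root, enqueuing left then right child of each popped node:
  queue [29] -> pop 29, enqueue [19, 48], visited so far: [29]
  queue [19, 48] -> pop 19, enqueue [1], visited so far: [29, 19]
  queue [48, 1] -> pop 48, enqueue [39], visited so far: [29, 19, 48]
  queue [1, 39] -> pop 1, enqueue [4], visited so far: [29, 19, 48, 1]
  queue [39, 4] -> pop 39, enqueue [31], visited so far: [29, 19, 48, 1, 39]
  queue [4, 31] -> pop 4, enqueue [none], visited so far: [29, 19, 48, 1, 39, 4]
  queue [31] -> pop 31, enqueue [none], visited so far: [29, 19, 48, 1, 39, 4, 31]
Result: [29, 19, 48, 1, 39, 4, 31]


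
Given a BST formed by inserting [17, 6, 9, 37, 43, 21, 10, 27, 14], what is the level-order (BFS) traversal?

Tree insertion order: [17, 6, 9, 37, 43, 21, 10, 27, 14]
Tree (level-order array): [17, 6, 37, None, 9, 21, 43, None, 10, None, 27, None, None, None, 14]
BFS from the root, enqueuing left then right child of each popped node:
  queue [17] -> pop 17, enqueue [6, 37], visited so far: [17]
  queue [6, 37] -> pop 6, enqueue [9], visited so far: [17, 6]
  queue [37, 9] -> pop 37, enqueue [21, 43], visited so far: [17, 6, 37]
  queue [9, 21, 43] -> pop 9, enqueue [10], visited so far: [17, 6, 37, 9]
  queue [21, 43, 10] -> pop 21, enqueue [27], visited so far: [17, 6, 37, 9, 21]
  queue [43, 10, 27] -> pop 43, enqueue [none], visited so far: [17, 6, 37, 9, 21, 43]
  queue [10, 27] -> pop 10, enqueue [14], visited so far: [17, 6, 37, 9, 21, 43, 10]
  queue [27, 14] -> pop 27, enqueue [none], visited so far: [17, 6, 37, 9, 21, 43, 10, 27]
  queue [14] -> pop 14, enqueue [none], visited so far: [17, 6, 37, 9, 21, 43, 10, 27, 14]
Result: [17, 6, 37, 9, 21, 43, 10, 27, 14]


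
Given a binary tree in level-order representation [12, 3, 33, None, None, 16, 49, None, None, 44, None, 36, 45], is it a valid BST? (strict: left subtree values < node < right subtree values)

Level-order array: [12, 3, 33, None, None, 16, 49, None, None, 44, None, 36, 45]
Validate using subtree bounds (lo, hi): at each node, require lo < value < hi,
then recurse left with hi=value and right with lo=value.
Preorder trace (stopping at first violation):
  at node 12 with bounds (-inf, +inf): OK
  at node 3 with bounds (-inf, 12): OK
  at node 33 with bounds (12, +inf): OK
  at node 16 with bounds (12, 33): OK
  at node 49 with bounds (33, +inf): OK
  at node 44 with bounds (33, 49): OK
  at node 36 with bounds (33, 44): OK
  at node 45 with bounds (44, 49): OK
No violation found at any node.
Result: Valid BST


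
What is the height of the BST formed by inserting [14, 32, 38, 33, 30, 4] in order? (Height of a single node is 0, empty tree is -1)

Insertion order: [14, 32, 38, 33, 30, 4]
Tree (level-order array): [14, 4, 32, None, None, 30, 38, None, None, 33]
Compute height bottom-up (empty subtree = -1):
  height(4) = 1 + max(-1, -1) = 0
  height(30) = 1 + max(-1, -1) = 0
  height(33) = 1 + max(-1, -1) = 0
  height(38) = 1 + max(0, -1) = 1
  height(32) = 1 + max(0, 1) = 2
  height(14) = 1 + max(0, 2) = 3
Height = 3


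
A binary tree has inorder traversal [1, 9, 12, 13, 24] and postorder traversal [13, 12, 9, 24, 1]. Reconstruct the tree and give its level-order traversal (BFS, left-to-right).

Inorder:   [1, 9, 12, 13, 24]
Postorder: [13, 12, 9, 24, 1]
Algorithm: postorder visits root last, so walk postorder right-to-left;
each value is the root of the current inorder slice — split it at that
value, recurse on the right subtree first, then the left.
Recursive splits:
  root=1; inorder splits into left=[], right=[9, 12, 13, 24]
  root=24; inorder splits into left=[9, 12, 13], right=[]
  root=9; inorder splits into left=[], right=[12, 13]
  root=12; inorder splits into left=[], right=[13]
  root=13; inorder splits into left=[], right=[]
Reconstructed level-order: [1, 24, 9, 12, 13]


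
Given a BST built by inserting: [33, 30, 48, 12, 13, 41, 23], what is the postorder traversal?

Tree insertion order: [33, 30, 48, 12, 13, 41, 23]
Tree (level-order array): [33, 30, 48, 12, None, 41, None, None, 13, None, None, None, 23]
Postorder traversal: [23, 13, 12, 30, 41, 48, 33]


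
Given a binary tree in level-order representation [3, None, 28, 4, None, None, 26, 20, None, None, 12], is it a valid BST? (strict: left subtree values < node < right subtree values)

Level-order array: [3, None, 28, 4, None, None, 26, 20, None, None, 12]
Validate using subtree bounds (lo, hi): at each node, require lo < value < hi,
then recurse left with hi=value and right with lo=value.
Preorder trace (stopping at first violation):
  at node 3 with bounds (-inf, +inf): OK
  at node 28 with bounds (3, +inf): OK
  at node 4 with bounds (3, 28): OK
  at node 26 with bounds (4, 28): OK
  at node 20 with bounds (4, 26): OK
  at node 12 with bounds (20, 26): VIOLATION
Node 12 violates its bound: not (20 < 12 < 26).
Result: Not a valid BST


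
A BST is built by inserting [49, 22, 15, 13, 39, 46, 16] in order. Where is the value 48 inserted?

Starting tree (level order): [49, 22, None, 15, 39, 13, 16, None, 46]
Insertion path: 49 -> 22 -> 39 -> 46
Result: insert 48 as right child of 46
Final tree (level order): [49, 22, None, 15, 39, 13, 16, None, 46, None, None, None, None, None, 48]


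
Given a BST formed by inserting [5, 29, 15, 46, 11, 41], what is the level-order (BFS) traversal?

Tree insertion order: [5, 29, 15, 46, 11, 41]
Tree (level-order array): [5, None, 29, 15, 46, 11, None, 41]
BFS from the root, enqueuing left then right child of each popped node:
  queue [5] -> pop 5, enqueue [29], visited so far: [5]
  queue [29] -> pop 29, enqueue [15, 46], visited so far: [5, 29]
  queue [15, 46] -> pop 15, enqueue [11], visited so far: [5, 29, 15]
  queue [46, 11] -> pop 46, enqueue [41], visited so far: [5, 29, 15, 46]
  queue [11, 41] -> pop 11, enqueue [none], visited so far: [5, 29, 15, 46, 11]
  queue [41] -> pop 41, enqueue [none], visited so far: [5, 29, 15, 46, 11, 41]
Result: [5, 29, 15, 46, 11, 41]


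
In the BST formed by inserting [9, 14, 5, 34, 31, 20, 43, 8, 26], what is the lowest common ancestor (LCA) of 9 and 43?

Tree insertion order: [9, 14, 5, 34, 31, 20, 43, 8, 26]
Tree (level-order array): [9, 5, 14, None, 8, None, 34, None, None, 31, 43, 20, None, None, None, None, 26]
In a BST, the LCA of p=9, q=43 is the first node v on the
root-to-leaf path with p <= v <= q (go left if both < v, right if both > v).
Walk from root:
  at 9: 9 <= 9 <= 43, this is the LCA
LCA = 9


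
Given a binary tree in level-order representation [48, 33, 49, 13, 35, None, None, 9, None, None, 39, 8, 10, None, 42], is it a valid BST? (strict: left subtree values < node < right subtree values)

Level-order array: [48, 33, 49, 13, 35, None, None, 9, None, None, 39, 8, 10, None, 42]
Validate using subtree bounds (lo, hi): at each node, require lo < value < hi,
then recurse left with hi=value and right with lo=value.
Preorder trace (stopping at first violation):
  at node 48 with bounds (-inf, +inf): OK
  at node 33 with bounds (-inf, 48): OK
  at node 13 with bounds (-inf, 33): OK
  at node 9 with bounds (-inf, 13): OK
  at node 8 with bounds (-inf, 9): OK
  at node 10 with bounds (9, 13): OK
  at node 35 with bounds (33, 48): OK
  at node 39 with bounds (35, 48): OK
  at node 42 with bounds (39, 48): OK
  at node 49 with bounds (48, +inf): OK
No violation found at any node.
Result: Valid BST


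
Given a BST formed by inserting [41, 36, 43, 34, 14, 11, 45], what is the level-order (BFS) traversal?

Tree insertion order: [41, 36, 43, 34, 14, 11, 45]
Tree (level-order array): [41, 36, 43, 34, None, None, 45, 14, None, None, None, 11]
BFS from the root, enqueuing left then right child of each popped node:
  queue [41] -> pop 41, enqueue [36, 43], visited so far: [41]
  queue [36, 43] -> pop 36, enqueue [34], visited so far: [41, 36]
  queue [43, 34] -> pop 43, enqueue [45], visited so far: [41, 36, 43]
  queue [34, 45] -> pop 34, enqueue [14], visited so far: [41, 36, 43, 34]
  queue [45, 14] -> pop 45, enqueue [none], visited so far: [41, 36, 43, 34, 45]
  queue [14] -> pop 14, enqueue [11], visited so far: [41, 36, 43, 34, 45, 14]
  queue [11] -> pop 11, enqueue [none], visited so far: [41, 36, 43, 34, 45, 14, 11]
Result: [41, 36, 43, 34, 45, 14, 11]


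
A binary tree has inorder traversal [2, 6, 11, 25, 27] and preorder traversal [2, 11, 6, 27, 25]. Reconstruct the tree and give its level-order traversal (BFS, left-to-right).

Inorder:  [2, 6, 11, 25, 27]
Preorder: [2, 11, 6, 27, 25]
Algorithm: preorder visits root first, so consume preorder in order;
for each root, split the current inorder slice at that value into
left-subtree inorder and right-subtree inorder, then recurse.
Recursive splits:
  root=2; inorder splits into left=[], right=[6, 11, 25, 27]
  root=11; inorder splits into left=[6], right=[25, 27]
  root=6; inorder splits into left=[], right=[]
  root=27; inorder splits into left=[25], right=[]
  root=25; inorder splits into left=[], right=[]
Reconstructed level-order: [2, 11, 6, 27, 25]


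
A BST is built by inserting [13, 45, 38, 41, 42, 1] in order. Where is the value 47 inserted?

Starting tree (level order): [13, 1, 45, None, None, 38, None, None, 41, None, 42]
Insertion path: 13 -> 45
Result: insert 47 as right child of 45
Final tree (level order): [13, 1, 45, None, None, 38, 47, None, 41, None, None, None, 42]
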